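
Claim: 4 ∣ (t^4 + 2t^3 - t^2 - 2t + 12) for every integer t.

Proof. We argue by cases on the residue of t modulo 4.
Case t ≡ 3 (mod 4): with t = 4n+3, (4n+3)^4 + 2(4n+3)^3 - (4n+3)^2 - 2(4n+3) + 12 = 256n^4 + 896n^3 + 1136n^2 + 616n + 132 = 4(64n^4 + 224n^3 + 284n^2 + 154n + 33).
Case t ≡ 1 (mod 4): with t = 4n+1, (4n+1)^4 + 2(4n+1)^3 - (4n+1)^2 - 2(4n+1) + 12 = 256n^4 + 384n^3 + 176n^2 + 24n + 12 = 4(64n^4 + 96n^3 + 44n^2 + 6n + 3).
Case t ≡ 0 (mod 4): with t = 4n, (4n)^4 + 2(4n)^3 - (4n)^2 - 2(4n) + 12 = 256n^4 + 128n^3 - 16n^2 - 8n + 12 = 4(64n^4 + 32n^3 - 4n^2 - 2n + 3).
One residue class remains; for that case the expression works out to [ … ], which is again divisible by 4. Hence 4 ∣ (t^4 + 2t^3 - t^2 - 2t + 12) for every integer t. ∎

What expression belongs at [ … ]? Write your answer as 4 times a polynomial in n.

4(64n^4 + 160n^3 + 140n^2 + 50n + 9)

The residues treated are {3, 1, 0}, so the missing case is t ≡ 2 (mod 4); write t = 4n+2.
Then (4n+2)^4 + 2(4n+2)^3 - (4n+2)^2 - 2(4n+2) + 12 = 256n^4 + 640n^3 + 560n^2 + 200n + 36 = 4(64n^4 + 160n^3 + 140n^2 + 50n + 9).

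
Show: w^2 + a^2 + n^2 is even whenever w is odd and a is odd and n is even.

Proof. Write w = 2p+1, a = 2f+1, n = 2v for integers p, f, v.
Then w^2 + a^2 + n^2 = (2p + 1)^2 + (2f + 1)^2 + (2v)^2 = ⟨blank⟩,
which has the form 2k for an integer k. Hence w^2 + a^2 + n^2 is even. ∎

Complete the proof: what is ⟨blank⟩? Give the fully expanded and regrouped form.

2(2f^2 + 2f + 2p^2 + 2p + 2v^2 + 1)

(2p + 1)^2 + (2f + 1)^2 + (2v)^2 = 4f^2 + 4f + 4p^2 + 4p + 4v^2 + 2
= 2(2f^2 + 2f + 2p^2 + 2p + 2v^2 + 1).
Since 2f^2 + 2f + 2p^2 + 2p + 2v^2 + 1 is an integer, the sum of squares is of the form 2k for an integer k.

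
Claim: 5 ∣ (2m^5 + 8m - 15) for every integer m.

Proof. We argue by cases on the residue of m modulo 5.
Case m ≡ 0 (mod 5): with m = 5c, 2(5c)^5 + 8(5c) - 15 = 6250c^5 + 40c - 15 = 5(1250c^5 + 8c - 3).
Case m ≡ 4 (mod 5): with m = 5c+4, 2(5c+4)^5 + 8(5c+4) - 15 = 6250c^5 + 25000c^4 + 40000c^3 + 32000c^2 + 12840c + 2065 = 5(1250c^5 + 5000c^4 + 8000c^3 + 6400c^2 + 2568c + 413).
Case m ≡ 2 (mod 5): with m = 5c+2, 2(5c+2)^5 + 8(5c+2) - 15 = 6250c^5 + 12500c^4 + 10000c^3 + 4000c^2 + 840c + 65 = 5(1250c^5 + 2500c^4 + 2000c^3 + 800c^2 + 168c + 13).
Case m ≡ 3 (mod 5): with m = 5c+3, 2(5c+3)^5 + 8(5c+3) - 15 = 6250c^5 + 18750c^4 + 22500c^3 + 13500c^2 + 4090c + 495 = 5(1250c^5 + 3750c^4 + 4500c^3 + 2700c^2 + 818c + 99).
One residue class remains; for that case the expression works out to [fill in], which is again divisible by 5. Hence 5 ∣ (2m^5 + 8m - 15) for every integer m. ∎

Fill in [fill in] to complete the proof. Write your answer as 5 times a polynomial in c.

The residues treated are {0, 4, 2, 3}, so the missing case is m ≡ 1 (mod 5); write m = 5c+1.
Then 2(5c+1)^5 + 8(5c+1) - 15 = 6250c^5 + 6250c^4 + 2500c^3 + 500c^2 + 90c - 5 = 5(1250c^5 + 1250c^4 + 500c^3 + 100c^2 + 18c - 1).

5(1250c^5 + 1250c^4 + 500c^3 + 100c^2 + 18c - 1)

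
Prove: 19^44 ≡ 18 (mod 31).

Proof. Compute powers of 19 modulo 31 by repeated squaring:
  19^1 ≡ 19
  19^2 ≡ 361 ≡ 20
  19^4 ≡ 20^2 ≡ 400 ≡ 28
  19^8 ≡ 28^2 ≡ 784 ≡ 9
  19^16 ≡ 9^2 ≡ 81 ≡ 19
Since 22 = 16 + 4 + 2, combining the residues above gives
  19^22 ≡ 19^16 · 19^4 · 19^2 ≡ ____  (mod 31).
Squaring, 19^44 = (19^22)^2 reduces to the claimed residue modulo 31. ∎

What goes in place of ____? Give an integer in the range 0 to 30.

Multiply the listed residues: 19 · 28 · 20 = 532 → 10640.
Reducing modulo 31: 10640 = 343·31 + 7, so 19^22 ≡ 7.

7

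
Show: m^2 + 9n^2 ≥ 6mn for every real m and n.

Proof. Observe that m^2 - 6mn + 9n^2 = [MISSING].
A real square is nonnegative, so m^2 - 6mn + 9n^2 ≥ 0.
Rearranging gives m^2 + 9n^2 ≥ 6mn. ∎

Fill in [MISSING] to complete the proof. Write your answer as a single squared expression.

m^2 - 6mn + 9n^2 is a perfect-square trinomial: the outer terms are (m)^2 and (3n)^2, and the cross term is -2·m·3n.
So m^2 - 6mn + 9n^2 = (m - 3n)^2 ≥ 0.

(m - 3n)^2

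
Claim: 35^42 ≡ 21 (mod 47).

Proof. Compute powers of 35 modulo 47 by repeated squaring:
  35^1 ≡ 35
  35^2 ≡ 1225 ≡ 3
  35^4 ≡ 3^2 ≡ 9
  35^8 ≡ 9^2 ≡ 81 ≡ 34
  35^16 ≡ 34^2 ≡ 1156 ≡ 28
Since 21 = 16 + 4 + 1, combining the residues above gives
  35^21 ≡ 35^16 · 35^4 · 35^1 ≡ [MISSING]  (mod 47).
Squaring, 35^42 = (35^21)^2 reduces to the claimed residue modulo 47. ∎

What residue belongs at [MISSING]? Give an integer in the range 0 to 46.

35^16 · 35^4 · 35^1 ≡ 28 · 9 · 35 = 8820.
8820 mod 47 = 31, so 35^21 ≡ 31 (mod 47).

31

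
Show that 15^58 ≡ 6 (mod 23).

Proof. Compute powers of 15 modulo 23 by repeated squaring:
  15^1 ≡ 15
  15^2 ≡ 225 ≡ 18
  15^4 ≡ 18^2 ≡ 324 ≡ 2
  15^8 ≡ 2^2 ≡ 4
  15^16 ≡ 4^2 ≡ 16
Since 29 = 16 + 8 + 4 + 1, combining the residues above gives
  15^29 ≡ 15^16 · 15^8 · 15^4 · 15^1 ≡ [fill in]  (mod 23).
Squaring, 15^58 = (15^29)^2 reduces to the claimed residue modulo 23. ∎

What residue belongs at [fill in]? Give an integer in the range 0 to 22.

11

Multiply the listed residues: 16 · 4 · 2 · 15 = 64 → 128 → 1920.
Reducing modulo 23: 1920 = 83·23 + 11, so 15^29 ≡ 11.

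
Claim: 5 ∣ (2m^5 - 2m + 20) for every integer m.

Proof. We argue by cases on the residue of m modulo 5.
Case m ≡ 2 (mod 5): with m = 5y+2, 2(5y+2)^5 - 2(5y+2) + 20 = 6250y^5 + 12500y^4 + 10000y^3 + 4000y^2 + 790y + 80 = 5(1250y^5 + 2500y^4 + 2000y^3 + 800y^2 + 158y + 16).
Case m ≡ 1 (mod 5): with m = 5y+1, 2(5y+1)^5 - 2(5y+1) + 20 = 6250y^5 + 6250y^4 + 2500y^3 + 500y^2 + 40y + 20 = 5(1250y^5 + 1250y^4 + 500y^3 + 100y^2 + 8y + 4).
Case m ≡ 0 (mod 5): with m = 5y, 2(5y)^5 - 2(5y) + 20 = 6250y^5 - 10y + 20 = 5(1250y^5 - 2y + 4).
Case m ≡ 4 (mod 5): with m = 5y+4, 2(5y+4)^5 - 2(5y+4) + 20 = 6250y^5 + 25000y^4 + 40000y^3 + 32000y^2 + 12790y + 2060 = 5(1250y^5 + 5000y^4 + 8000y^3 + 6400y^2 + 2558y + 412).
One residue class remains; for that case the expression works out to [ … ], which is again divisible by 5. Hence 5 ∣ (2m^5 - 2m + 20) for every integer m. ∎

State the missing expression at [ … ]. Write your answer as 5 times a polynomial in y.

5(1250y^5 + 3750y^4 + 4500y^3 + 2700y^2 + 808y + 100)

Only m ≡ 3 (mod 5) is unaccounted for. Put m = 5y+3:
2(5y+3)^5 - 2(5y+3) + 20 expands to 6250y^5 + 18750y^4 + 22500y^3 + 13500y^2 + 4040y + 500,
and factoring out 5 leaves 5(1250y^5 + 3750y^4 + 4500y^3 + 2700y^2 + 808y + 100).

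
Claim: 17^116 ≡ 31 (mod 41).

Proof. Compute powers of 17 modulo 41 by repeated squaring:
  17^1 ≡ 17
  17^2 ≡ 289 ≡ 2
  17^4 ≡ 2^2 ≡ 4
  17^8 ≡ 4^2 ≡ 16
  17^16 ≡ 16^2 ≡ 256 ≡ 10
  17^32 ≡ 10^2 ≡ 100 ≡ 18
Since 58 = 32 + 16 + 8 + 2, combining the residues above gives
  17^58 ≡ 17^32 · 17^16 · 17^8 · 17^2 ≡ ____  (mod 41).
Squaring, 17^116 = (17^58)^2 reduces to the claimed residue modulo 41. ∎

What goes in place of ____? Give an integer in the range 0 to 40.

20

Multiply the listed residues: 18 · 10 · 16 · 2 = 180 → 2880 → 5760.
Reducing modulo 41: 5760 = 140·41 + 20, so 17^58 ≡ 20.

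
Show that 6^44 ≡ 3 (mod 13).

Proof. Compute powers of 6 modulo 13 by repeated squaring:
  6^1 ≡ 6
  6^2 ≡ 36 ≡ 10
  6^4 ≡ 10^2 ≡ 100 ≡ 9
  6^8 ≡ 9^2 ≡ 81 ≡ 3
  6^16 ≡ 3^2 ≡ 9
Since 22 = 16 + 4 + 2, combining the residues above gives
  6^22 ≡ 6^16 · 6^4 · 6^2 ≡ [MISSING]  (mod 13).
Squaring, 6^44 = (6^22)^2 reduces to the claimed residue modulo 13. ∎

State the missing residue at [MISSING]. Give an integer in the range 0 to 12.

4

6^16 · 6^4 · 6^2 ≡ 9 · 9 · 10 = 810.
810 mod 13 = 4, so 6^22 ≡ 4 (mod 13).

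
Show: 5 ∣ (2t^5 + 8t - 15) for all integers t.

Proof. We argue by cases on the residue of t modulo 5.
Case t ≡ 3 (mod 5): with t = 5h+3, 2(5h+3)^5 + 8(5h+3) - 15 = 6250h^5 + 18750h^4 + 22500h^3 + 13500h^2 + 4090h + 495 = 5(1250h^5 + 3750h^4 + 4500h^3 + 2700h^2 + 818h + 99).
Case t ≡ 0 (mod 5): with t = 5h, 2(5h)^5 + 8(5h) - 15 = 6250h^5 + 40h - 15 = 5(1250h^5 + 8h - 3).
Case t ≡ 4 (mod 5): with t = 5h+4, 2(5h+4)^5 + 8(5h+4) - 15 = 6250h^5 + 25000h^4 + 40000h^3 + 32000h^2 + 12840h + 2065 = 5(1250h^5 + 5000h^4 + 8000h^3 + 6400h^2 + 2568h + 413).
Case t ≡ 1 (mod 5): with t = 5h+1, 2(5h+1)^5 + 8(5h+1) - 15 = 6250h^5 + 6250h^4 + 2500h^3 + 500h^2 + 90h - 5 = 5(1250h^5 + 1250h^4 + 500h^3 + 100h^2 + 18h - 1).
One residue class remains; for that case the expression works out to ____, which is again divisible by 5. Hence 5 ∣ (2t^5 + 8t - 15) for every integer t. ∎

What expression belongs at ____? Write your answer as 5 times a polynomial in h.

5(1250h^5 + 2500h^4 + 2000h^3 + 800h^2 + 168h + 13)

The residues treated are {3, 0, 4, 1}, so the missing case is t ≡ 2 (mod 5); write t = 5h+2.
Then 2(5h+2)^5 + 8(5h+2) - 15 = 6250h^5 + 12500h^4 + 10000h^3 + 4000h^2 + 840h + 65 = 5(1250h^5 + 2500h^4 + 2000h^3 + 800h^2 + 168h + 13).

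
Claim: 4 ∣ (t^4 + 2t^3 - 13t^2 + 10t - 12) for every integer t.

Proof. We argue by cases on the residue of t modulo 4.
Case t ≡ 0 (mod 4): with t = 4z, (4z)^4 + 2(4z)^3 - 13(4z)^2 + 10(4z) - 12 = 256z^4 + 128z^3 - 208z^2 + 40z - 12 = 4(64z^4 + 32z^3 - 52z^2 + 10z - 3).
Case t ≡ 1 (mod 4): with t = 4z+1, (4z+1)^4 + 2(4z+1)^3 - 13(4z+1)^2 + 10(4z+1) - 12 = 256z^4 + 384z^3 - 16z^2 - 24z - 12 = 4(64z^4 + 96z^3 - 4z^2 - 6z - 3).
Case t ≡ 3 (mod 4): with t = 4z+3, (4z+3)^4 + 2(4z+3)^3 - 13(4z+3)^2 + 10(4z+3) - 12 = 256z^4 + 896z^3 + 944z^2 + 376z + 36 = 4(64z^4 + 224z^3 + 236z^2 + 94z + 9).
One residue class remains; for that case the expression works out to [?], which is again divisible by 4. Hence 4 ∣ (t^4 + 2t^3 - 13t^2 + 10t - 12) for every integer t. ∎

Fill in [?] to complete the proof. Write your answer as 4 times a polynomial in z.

4(64z^4 + 160z^3 + 92z^2 + 14z - 3)

Only t ≡ 2 (mod 4) is unaccounted for. Put t = 4z+2:
(4z+2)^4 + 2(4z+2)^3 - 13(4z+2)^2 + 10(4z+2) - 12 expands to 256z^4 + 640z^3 + 368z^2 + 56z - 12,
and factoring out 4 leaves 4(64z^4 + 160z^3 + 92z^2 + 14z - 3).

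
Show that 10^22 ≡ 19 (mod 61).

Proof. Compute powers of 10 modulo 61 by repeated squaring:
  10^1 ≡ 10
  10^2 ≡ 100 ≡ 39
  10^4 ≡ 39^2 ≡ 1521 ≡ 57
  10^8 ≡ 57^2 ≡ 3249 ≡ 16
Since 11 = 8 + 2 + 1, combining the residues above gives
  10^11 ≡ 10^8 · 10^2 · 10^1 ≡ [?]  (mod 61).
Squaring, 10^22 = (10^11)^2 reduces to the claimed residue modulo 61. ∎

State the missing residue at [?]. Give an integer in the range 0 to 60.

18

Multiply the listed residues: 16 · 39 · 10 = 624 → 6240.
Reducing modulo 61: 6240 = 102·61 + 18, so 10^11 ≡ 18.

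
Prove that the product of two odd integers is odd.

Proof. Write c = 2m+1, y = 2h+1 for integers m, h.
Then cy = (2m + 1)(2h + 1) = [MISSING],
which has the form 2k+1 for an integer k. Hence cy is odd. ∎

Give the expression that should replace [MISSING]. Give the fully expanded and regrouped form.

(2m + 1)(2h + 1) = 4hm + 2h + 2m + 1
= 2(2hm + h + m) + 1.
Since 2hm + h + m is an integer, the product is of the form 2k+1 for an integer k.

2(2hm + h + m) + 1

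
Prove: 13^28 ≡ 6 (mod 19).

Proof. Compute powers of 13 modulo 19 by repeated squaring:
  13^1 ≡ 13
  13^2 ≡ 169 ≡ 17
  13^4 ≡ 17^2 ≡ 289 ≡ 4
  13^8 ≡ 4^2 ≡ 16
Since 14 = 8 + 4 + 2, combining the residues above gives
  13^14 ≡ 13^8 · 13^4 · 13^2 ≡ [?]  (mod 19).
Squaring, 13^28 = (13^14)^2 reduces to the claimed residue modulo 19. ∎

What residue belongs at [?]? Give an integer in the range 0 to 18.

13^8 · 13^4 · 13^2 ≡ 16 · 4 · 17 = 1088.
1088 mod 19 = 5, so 13^14 ≡ 5 (mod 19).

5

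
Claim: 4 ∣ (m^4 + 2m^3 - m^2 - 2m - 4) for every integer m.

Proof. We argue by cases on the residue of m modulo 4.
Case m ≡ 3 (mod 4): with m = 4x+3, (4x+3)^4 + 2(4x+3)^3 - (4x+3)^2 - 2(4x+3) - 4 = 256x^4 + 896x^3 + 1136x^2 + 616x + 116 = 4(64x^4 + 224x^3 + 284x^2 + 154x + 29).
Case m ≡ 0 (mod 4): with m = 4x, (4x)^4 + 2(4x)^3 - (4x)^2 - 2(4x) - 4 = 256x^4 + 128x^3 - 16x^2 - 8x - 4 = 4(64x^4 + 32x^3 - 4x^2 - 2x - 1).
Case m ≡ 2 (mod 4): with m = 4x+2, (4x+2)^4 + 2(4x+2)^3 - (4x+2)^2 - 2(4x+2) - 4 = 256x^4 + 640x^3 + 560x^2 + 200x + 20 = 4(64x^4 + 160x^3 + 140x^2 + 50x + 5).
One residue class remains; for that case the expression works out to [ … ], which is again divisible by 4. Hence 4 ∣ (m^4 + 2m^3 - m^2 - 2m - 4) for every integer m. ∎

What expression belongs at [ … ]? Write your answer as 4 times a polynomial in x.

4(64x^4 + 96x^3 + 44x^2 + 6x - 1)

Only m ≡ 1 (mod 4) is unaccounted for. Put m = 4x+1:
(4x+1)^4 + 2(4x+1)^3 - (4x+1)^2 - 2(4x+1) - 4 expands to 256x^4 + 384x^3 + 176x^2 + 24x - 4,
and factoring out 4 leaves 4(64x^4 + 96x^3 + 44x^2 + 6x - 1).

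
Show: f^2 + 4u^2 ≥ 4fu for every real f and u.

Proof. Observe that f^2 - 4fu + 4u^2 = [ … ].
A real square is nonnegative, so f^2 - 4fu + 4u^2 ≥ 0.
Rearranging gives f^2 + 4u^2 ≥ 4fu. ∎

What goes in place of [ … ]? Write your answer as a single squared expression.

(f - 2u)^2

The leading and trailing coefficients are 1^2 and 2^2, and 4 = 2·1·2, so the trinomial is (f - 2u)^2.
Hence f^2 - 4fu + 4u^2 ≥ 0.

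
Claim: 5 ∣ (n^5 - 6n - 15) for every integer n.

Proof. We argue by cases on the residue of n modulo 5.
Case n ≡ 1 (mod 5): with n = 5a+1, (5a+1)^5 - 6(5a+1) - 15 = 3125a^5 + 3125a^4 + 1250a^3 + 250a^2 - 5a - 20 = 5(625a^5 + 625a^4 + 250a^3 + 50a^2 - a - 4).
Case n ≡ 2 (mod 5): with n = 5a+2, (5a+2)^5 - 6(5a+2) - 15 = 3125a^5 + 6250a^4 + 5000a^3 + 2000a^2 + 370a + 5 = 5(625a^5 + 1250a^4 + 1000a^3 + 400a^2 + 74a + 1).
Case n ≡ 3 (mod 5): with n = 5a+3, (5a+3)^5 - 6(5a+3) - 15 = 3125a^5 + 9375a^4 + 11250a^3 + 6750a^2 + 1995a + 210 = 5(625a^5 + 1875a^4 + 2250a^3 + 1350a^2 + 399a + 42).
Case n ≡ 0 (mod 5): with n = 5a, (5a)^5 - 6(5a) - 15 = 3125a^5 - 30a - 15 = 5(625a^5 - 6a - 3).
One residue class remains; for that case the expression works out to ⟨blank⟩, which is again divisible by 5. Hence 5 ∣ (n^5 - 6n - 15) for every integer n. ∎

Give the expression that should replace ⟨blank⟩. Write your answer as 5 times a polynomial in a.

Only n ≡ 4 (mod 5) is unaccounted for. Put n = 5a+4:
(5a+4)^5 - 6(5a+4) - 15 expands to 3125a^5 + 12500a^4 + 20000a^3 + 16000a^2 + 6370a + 985,
and factoring out 5 leaves 5(625a^5 + 2500a^4 + 4000a^3 + 3200a^2 + 1274a + 197).

5(625a^5 + 2500a^4 + 4000a^3 + 3200a^2 + 1274a + 197)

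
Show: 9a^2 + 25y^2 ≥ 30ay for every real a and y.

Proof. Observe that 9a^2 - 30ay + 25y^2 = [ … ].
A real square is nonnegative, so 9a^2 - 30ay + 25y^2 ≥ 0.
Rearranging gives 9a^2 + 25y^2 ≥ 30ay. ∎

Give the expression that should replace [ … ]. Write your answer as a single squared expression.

(3a - 5y)^2

The leading and trailing coefficients are 3^2 and 5^2, and 30 = 2·3·5, so the trinomial is (3a - 5y)^2.
Hence 9a^2 - 30ay + 25y^2 ≥ 0.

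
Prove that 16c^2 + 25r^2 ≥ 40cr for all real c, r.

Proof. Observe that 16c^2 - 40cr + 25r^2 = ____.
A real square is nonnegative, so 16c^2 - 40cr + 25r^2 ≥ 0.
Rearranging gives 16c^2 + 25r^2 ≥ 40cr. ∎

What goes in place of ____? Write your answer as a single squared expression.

(4c - 5r)^2

16c^2 - 40cr + 25r^2 is a perfect-square trinomial: the outer terms are (4c)^2 and (5r)^2, and the cross term is -2·4c·5r.
So 16c^2 - 40cr + 25r^2 = (4c - 5r)^2 ≥ 0.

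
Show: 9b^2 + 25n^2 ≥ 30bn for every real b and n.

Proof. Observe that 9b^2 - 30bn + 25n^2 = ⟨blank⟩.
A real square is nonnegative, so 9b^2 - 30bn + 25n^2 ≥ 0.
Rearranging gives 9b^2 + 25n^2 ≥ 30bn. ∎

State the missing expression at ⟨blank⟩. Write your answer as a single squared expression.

The leading and trailing coefficients are 3^2 and 5^2, and 30 = 2·3·5, so the trinomial is (3b - 5n)^2.
Hence 9b^2 - 30bn + 25n^2 ≥ 0.

(3b - 5n)^2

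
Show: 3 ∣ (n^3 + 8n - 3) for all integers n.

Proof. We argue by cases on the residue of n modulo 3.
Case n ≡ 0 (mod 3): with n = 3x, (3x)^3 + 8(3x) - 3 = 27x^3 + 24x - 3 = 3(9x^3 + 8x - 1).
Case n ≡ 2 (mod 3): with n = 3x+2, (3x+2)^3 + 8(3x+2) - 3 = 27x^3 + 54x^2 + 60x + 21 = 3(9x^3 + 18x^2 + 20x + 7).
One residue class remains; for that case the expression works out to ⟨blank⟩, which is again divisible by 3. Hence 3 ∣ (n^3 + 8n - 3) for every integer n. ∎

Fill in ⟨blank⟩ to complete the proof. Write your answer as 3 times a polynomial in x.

Only n ≡ 1 (mod 3) is unaccounted for. Put n = 3x+1:
(3x+1)^3 + 8(3x+1) - 3 expands to 27x^3 + 27x^2 + 33x + 6,
and factoring out 3 leaves 3(9x^3 + 9x^2 + 11x + 2).

3(9x^3 + 9x^2 + 11x + 2)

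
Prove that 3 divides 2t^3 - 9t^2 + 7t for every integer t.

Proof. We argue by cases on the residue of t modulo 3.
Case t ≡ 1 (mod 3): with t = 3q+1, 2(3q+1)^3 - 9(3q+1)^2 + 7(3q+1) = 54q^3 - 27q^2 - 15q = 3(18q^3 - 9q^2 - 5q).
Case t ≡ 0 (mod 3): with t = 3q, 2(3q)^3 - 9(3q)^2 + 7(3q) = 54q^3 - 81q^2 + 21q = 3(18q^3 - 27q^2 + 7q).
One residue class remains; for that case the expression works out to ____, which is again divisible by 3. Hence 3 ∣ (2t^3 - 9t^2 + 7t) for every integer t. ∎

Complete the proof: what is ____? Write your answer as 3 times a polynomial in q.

The residues treated are {1, 0}, so the missing case is t ≡ 2 (mod 3); write t = 3q+2.
Then 2(3q+2)^3 - 9(3q+2)^2 + 7(3q+2) = 54q^3 + 27q^2 - 15q - 6 = 3(18q^3 + 9q^2 - 5q - 2).

3(18q^3 + 9q^2 - 5q - 2)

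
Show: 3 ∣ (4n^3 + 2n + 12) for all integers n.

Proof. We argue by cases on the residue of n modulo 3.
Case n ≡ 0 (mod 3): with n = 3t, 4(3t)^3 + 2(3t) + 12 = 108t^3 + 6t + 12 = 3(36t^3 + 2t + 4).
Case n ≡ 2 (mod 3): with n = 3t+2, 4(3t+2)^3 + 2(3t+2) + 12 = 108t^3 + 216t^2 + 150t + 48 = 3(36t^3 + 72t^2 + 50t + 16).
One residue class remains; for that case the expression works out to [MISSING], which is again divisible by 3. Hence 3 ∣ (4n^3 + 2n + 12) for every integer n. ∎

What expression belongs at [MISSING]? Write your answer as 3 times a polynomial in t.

The residues treated are {0, 2}, so the missing case is n ≡ 1 (mod 3); write n = 3t+1.
Then 4(3t+1)^3 + 2(3t+1) + 12 = 108t^3 + 108t^2 + 42t + 18 = 3(36t^3 + 36t^2 + 14t + 6).

3(36t^3 + 36t^2 + 14t + 6)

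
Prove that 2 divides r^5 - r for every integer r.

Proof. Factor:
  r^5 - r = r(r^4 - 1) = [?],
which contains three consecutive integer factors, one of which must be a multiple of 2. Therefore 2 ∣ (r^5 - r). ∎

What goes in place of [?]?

(r - 1)r(r + 1)(r^2 + 1)

r^4 - 1 = (r^2 - 1)(r^2 + 1), and r^2 - 1 = (r-1)(r+1).
So r(r^4 - 1) = (r - 1)r(r + 1)(r^2 + 1).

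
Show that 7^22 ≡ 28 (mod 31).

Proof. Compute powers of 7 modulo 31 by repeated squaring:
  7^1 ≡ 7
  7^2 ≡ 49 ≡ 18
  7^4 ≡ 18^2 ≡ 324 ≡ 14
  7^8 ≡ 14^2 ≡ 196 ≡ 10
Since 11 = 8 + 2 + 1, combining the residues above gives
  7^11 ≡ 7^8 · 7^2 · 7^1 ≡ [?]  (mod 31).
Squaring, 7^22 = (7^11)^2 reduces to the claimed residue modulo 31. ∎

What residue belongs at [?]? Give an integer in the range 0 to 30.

7^8 · 7^2 · 7^1 ≡ 10 · 18 · 7 = 1260.
1260 mod 31 = 20, so 7^11 ≡ 20 (mod 31).

20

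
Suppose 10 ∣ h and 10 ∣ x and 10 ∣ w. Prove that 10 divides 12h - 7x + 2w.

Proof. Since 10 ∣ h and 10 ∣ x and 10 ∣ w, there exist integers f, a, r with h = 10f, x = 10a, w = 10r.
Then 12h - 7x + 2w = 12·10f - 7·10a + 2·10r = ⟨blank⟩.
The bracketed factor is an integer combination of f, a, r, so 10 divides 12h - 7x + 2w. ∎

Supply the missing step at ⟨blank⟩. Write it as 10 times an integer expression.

Each term has a factor of 10: 12·10f - 7·10a + 2·10r = 10·(-7a + 12f + 2r).
Since -7a + 12f + 2r is an integer, 10 ∣ (12h - 7x + 2w).

10(-7a + 12f + 2r)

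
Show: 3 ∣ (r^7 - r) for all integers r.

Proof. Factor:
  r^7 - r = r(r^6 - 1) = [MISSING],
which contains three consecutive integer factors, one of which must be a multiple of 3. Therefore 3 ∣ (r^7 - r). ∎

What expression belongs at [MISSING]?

(r - 1)r(r + 1)(r^4 + r^2 + 1)

r^6 - 1 = (r^2 - 1)(r^4 + r^2 + 1), and r^2 - 1 = (r-1)(r+1).
So r(r^6 - 1) = (r - 1)r(r + 1)(r^4 + r^2 + 1).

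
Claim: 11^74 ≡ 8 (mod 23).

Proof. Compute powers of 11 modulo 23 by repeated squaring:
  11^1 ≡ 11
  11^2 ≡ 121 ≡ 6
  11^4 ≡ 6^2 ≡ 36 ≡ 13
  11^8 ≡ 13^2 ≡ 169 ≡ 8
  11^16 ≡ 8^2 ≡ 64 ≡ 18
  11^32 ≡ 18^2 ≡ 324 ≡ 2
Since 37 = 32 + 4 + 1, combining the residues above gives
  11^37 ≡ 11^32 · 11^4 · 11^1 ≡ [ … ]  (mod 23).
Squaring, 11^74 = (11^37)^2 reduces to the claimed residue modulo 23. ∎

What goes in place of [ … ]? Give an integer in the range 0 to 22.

11^32 · 11^4 · 11^1 ≡ 2 · 13 · 11 = 286.
286 mod 23 = 10, so 11^37 ≡ 10 (mod 23).

10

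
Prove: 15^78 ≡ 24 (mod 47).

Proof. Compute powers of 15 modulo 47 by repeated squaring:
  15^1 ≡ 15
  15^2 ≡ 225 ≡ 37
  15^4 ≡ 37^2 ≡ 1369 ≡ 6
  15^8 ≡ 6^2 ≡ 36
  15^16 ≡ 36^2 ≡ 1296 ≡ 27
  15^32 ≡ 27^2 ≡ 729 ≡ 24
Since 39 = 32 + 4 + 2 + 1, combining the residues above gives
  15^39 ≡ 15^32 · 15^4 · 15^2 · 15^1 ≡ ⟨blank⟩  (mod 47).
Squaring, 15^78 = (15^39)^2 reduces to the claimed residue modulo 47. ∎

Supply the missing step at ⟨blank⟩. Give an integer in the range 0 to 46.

20

15^32 · 15^4 · 15^2 · 15^1 ≡ 24 · 6 · 37 · 15 = 79920.
79920 mod 47 = 20, so 15^39 ≡ 20 (mod 47).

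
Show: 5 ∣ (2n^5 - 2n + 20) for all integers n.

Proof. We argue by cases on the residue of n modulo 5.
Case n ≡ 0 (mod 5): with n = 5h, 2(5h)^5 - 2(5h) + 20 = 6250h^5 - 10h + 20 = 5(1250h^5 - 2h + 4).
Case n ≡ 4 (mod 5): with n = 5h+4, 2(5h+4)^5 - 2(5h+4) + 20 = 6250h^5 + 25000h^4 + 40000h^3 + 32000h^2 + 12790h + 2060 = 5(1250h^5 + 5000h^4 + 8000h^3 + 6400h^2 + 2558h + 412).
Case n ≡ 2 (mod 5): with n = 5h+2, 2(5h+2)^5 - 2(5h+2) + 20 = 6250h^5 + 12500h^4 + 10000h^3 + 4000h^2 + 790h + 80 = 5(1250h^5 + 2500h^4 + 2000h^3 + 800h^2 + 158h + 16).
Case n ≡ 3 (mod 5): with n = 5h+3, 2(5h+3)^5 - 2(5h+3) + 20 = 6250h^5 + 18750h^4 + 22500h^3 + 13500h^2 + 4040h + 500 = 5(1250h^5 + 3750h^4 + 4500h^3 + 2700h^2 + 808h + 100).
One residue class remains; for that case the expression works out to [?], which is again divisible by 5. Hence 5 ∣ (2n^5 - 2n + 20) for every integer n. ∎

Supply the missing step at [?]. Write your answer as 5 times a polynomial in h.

5(1250h^5 + 1250h^4 + 500h^3 + 100h^2 + 8h + 4)

The residues treated are {0, 4, 2, 3}, so the missing case is n ≡ 1 (mod 5); write n = 5h+1.
Then 2(5h+1)^5 - 2(5h+1) + 20 = 6250h^5 + 6250h^4 + 2500h^3 + 500h^2 + 40h + 20 = 5(1250h^5 + 1250h^4 + 500h^3 + 100h^2 + 8h + 4).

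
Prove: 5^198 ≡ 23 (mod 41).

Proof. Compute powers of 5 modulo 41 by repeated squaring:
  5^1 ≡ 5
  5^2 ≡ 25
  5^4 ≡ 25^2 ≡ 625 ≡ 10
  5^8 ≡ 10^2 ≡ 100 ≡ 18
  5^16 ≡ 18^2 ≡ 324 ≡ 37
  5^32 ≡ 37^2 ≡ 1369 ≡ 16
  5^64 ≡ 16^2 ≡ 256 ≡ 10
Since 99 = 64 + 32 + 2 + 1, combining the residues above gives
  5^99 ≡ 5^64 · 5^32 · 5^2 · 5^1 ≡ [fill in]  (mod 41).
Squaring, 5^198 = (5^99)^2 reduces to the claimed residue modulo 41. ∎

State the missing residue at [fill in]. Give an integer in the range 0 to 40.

33

Multiply the listed residues: 10 · 16 · 25 · 5 = 160 → 4000 → 20000.
Reducing modulo 41: 20000 = 487·41 + 33, so 5^99 ≡ 33.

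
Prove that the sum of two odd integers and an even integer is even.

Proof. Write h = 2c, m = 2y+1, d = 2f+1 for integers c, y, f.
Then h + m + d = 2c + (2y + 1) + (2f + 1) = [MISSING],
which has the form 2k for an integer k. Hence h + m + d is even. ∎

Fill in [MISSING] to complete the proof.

Expanding: 2c + (2y + 1) + (2f + 1) = 2c + 2f + 2y + 2.
Every term is even; pulling out the factor of 2 gives 2(c + f + y + 1).

2(c + f + y + 1)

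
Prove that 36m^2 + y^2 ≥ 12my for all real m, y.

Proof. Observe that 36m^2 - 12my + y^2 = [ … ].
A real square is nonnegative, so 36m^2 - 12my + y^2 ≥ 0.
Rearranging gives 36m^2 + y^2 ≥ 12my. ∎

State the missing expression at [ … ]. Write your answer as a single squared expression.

The leading and trailing coefficients are 6^2 and 1^2, and 12 = 2·6·1, so the trinomial is (6m - y)^2.
Hence 36m^2 - 12my + y^2 ≥ 0.

(6m - y)^2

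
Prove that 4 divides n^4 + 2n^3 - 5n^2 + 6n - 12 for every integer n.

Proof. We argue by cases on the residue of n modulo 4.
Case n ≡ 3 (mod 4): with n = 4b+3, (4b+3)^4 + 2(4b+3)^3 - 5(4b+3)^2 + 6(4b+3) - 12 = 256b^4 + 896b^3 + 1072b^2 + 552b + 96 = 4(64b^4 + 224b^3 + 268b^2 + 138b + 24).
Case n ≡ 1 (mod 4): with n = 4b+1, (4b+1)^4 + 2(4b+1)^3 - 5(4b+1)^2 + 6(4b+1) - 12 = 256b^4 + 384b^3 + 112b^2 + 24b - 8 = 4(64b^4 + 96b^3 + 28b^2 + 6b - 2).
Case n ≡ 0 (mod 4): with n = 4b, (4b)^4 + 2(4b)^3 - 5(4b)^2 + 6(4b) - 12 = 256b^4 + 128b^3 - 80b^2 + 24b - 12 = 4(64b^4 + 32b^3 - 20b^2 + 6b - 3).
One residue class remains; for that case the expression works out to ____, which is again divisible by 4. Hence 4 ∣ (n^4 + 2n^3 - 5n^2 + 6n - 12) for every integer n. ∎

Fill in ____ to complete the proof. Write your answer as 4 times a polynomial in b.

4(64b^4 + 160b^3 + 124b^2 + 42b + 3)

Only n ≡ 2 (mod 4) is unaccounted for. Put n = 4b+2:
(4b+2)^4 + 2(4b+2)^3 - 5(4b+2)^2 + 6(4b+2) - 12 expands to 256b^4 + 640b^3 + 496b^2 + 168b + 12,
and factoring out 4 leaves 4(64b^4 + 160b^3 + 124b^2 + 42b + 3).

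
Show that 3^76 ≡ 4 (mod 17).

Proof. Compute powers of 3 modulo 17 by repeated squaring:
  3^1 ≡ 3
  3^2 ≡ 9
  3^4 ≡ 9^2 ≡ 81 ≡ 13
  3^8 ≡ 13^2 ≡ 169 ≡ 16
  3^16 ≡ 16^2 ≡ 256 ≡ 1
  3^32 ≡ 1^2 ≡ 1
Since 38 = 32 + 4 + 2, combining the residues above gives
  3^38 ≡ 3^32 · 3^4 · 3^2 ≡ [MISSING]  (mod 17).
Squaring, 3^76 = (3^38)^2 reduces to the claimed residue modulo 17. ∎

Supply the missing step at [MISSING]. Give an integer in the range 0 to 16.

15

3^32 · 3^4 · 3^2 ≡ 1 · 13 · 9 = 117.
117 mod 17 = 15, so 3^38 ≡ 15 (mod 17).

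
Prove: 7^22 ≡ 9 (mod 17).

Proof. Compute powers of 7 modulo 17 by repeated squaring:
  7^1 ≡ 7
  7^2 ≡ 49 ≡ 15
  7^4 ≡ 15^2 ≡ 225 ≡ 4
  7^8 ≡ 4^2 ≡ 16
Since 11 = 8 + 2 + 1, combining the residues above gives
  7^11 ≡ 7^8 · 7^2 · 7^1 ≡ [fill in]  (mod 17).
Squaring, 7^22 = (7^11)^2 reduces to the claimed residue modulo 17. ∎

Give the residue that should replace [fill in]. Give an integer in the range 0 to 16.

Multiply the listed residues: 16 · 15 · 7 = 240 → 1680.
Reducing modulo 17: 1680 = 98·17 + 14, so 7^11 ≡ 14.

14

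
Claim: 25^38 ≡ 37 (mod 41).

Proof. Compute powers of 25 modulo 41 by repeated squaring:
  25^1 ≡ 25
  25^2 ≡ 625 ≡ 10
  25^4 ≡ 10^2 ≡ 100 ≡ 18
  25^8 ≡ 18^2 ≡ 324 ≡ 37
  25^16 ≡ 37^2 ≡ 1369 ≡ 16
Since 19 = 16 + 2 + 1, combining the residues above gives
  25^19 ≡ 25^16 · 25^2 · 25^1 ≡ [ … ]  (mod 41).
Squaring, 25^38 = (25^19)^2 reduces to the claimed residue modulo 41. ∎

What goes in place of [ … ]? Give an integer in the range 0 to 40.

25^16 · 25^2 · 25^1 ≡ 16 · 10 · 25 = 4000.
4000 mod 41 = 23, so 25^19 ≡ 23 (mod 41).

23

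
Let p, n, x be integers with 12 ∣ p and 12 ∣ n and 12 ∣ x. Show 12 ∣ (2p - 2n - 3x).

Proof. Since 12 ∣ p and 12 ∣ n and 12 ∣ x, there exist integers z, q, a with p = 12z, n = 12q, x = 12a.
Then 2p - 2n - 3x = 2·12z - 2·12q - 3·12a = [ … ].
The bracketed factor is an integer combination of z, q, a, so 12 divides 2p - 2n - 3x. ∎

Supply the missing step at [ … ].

Each term has a factor of 12: 2·12z - 2·12q - 3·12a = 12·(-3a - 2q + 2z).
Since -3a - 2q + 2z is an integer, 12 ∣ (2p - 2n - 3x).

12(-3a - 2q + 2z)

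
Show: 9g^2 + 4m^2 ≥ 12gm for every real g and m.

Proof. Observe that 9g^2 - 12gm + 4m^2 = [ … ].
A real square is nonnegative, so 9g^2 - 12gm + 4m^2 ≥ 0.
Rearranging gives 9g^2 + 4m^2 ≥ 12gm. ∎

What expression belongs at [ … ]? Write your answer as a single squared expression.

9g^2 - 12gm + 4m^2 is a perfect-square trinomial: the outer terms are (3g)^2 and (2m)^2, and the cross term is -2·3g·2m.
So 9g^2 - 12gm + 4m^2 = (3g - 2m)^2 ≥ 0.

(3g - 2m)^2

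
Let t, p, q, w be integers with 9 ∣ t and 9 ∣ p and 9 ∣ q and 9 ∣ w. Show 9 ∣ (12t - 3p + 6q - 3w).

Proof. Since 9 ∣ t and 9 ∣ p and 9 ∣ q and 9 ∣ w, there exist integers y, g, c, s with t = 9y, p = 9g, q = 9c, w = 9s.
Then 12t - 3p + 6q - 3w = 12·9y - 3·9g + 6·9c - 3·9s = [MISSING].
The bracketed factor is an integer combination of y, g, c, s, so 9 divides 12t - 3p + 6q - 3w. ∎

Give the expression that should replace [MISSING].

Each term has a factor of 9: 12·9y - 3·9g + 6·9c - 3·9s = 9·(6c - 3g - 3s + 12y).
Since 6c - 3g - 3s + 12y is an integer, 9 ∣ (12t - 3p + 6q - 3w).

9(6c - 3g - 3s + 12y)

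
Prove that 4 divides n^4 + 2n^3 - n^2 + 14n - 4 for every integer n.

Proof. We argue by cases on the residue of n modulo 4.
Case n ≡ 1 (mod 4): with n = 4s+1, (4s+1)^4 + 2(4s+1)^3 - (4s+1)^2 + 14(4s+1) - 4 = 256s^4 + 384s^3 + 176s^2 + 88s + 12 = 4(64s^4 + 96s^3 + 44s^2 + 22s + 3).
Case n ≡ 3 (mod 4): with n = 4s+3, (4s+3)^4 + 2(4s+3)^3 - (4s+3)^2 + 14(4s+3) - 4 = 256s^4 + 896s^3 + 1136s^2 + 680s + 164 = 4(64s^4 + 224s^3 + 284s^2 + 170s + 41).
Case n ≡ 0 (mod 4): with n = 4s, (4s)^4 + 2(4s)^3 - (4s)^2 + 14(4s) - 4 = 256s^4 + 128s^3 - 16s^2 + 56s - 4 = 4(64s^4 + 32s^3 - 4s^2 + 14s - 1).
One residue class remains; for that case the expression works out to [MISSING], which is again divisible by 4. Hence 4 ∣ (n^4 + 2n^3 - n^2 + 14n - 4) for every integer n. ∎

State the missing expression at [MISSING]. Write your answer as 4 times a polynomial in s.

4(64s^4 + 160s^3 + 140s^2 + 66s + 13)

The residues treated are {1, 3, 0}, so the missing case is n ≡ 2 (mod 4); write n = 4s+2.
Then (4s+2)^4 + 2(4s+2)^3 - (4s+2)^2 + 14(4s+2) - 4 = 256s^4 + 640s^3 + 560s^2 + 264s + 52 = 4(64s^4 + 160s^3 + 140s^2 + 66s + 13).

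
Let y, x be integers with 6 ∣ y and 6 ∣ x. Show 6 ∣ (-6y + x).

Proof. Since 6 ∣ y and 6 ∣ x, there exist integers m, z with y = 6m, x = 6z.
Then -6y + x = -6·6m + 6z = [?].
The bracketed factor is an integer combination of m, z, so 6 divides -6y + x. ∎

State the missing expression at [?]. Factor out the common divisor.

6(-6m + z)

Each term has a factor of 6: -6·6m + 6z = 6·(-6m + z).
Since -6m + z is an integer, 6 ∣ (-6y + x).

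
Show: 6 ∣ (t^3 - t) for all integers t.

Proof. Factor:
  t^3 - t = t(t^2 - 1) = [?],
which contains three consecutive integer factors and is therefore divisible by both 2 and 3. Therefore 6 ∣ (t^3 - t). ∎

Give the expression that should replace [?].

(t - 1)t(t + 1)

t(t^2 - 1) = t(t - 1)(t + 1) = (t - 1)t(t + 1).
These three factors are consecutive integers, so their product is divisible by 6.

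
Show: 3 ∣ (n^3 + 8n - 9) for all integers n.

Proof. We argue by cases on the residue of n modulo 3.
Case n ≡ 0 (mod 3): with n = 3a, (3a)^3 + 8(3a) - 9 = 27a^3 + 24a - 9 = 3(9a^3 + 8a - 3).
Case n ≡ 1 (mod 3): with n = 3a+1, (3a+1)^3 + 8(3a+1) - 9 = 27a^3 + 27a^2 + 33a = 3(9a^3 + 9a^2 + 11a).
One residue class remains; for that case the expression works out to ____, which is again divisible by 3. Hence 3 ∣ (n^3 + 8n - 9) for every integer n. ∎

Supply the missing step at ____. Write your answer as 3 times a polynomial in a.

3(9a^3 + 18a^2 + 20a + 5)

The residues treated are {0, 1}, so the missing case is n ≡ 2 (mod 3); write n = 3a+2.
Then (3a+2)^3 + 8(3a+2) - 9 = 27a^3 + 54a^2 + 60a + 15 = 3(9a^3 + 18a^2 + 20a + 5).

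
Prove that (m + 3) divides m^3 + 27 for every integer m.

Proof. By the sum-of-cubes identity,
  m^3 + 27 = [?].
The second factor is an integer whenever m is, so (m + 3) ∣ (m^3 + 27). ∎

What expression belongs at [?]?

(m + 3)(m^2 - 3m + 9)

Polynomial division of m^3 + 27 by m + 3 leaves remainder 0 and quotient m^2 - 3m + 9.
Hence m^3 + 27 = (m + 3)(m^2 - 3m + 9).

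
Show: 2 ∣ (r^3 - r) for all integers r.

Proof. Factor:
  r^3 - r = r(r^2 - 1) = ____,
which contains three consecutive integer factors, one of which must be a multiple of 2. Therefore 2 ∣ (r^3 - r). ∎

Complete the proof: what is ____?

r(r^2 - 1) = r(r - 1)(r + 1) = (r - 1)r(r + 1).
These three factors are consecutive integers, so their product is divisible by 2.

(r - 1)r(r + 1)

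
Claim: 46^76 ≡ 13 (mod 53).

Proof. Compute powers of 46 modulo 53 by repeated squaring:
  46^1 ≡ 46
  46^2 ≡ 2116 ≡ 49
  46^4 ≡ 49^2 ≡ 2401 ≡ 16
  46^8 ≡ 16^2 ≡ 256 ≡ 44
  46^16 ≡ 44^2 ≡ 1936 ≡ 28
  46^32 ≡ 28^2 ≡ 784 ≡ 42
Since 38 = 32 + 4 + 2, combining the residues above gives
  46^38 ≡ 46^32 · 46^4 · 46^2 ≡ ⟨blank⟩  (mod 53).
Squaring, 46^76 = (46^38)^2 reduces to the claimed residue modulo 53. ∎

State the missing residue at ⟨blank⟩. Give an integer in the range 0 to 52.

15

46^32 · 46^4 · 46^2 ≡ 42 · 16 · 49 = 32928.
32928 mod 53 = 15, so 46^38 ≡ 15 (mod 53).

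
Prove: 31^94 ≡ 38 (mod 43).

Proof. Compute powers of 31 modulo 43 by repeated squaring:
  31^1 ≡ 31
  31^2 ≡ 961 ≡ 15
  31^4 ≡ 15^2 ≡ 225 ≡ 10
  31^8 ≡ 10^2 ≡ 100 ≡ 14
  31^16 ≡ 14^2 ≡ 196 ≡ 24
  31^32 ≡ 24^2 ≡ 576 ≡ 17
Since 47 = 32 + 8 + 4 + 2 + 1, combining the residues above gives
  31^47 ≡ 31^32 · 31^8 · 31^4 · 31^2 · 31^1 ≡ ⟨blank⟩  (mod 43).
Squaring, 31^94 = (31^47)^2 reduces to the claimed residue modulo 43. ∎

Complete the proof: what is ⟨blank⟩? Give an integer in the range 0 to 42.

31^32 · 31^8 · 31^4 · 31^2 · 31^1 ≡ 17 · 14 · 10 · 15 · 31 = 1106700.
1106700 mod 43 = 9, so 31^47 ≡ 9 (mod 43).

9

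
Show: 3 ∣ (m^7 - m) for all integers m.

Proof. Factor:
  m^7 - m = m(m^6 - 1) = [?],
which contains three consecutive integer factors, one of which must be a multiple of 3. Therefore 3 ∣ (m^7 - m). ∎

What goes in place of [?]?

(m - 1)m(m + 1)(m^4 + m^2 + 1)

m^6 - 1 = (m^2 - 1)(m^4 + m^2 + 1), and m^2 - 1 = (m-1)(m+1).
So m(m^6 - 1) = (m - 1)m(m + 1)(m^4 + m^2 + 1).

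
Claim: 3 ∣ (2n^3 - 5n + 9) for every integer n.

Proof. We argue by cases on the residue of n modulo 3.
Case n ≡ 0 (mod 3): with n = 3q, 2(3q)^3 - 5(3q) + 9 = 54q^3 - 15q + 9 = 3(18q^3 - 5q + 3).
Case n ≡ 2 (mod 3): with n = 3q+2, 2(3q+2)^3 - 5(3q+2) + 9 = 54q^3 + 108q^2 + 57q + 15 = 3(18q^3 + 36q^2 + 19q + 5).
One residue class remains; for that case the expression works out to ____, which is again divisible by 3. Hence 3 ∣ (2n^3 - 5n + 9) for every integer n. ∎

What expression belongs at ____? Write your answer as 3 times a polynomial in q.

Only n ≡ 1 (mod 3) is unaccounted for. Put n = 3q+1:
2(3q+1)^3 - 5(3q+1) + 9 expands to 54q^3 + 54q^2 + 3q + 6,
and factoring out 3 leaves 3(18q^3 + 18q^2 + q + 2).

3(18q^3 + 18q^2 + q + 2)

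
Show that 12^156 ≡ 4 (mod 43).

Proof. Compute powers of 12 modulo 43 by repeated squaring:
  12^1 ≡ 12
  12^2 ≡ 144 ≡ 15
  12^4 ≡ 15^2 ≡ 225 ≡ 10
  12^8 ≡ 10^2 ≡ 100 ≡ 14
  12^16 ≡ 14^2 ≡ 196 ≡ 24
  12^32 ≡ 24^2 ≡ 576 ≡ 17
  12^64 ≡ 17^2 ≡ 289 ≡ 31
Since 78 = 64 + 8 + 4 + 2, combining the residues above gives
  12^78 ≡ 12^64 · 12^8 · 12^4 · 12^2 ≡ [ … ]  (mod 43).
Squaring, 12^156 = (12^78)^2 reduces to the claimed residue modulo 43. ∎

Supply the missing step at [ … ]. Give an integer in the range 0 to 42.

12^64 · 12^8 · 12^4 · 12^2 ≡ 31 · 14 · 10 · 15 = 65100.
65100 mod 43 = 41, so 12^78 ≡ 41 (mod 43).

41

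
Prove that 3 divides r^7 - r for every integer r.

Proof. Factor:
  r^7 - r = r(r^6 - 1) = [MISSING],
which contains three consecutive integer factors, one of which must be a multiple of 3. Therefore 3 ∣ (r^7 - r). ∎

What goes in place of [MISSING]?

(r - 1)r(r + 1)(r^4 + r^2 + 1)

r^6 - 1 = (r^2 - 1)(r^4 + r^2 + 1), and r^2 - 1 = (r-1)(r+1).
So r(r^6 - 1) = (r - 1)r(r + 1)(r^4 + r^2 + 1).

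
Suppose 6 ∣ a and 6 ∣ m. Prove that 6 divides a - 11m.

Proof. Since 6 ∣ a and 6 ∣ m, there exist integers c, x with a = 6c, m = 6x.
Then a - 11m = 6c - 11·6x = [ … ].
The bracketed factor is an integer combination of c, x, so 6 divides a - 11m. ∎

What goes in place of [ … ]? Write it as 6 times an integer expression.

6(c - 11x)

Pull the common 6 out of every term: 6c - 11·6x = 6(c - 11x).
c - 11x is an integer, which exhibits the divisibility.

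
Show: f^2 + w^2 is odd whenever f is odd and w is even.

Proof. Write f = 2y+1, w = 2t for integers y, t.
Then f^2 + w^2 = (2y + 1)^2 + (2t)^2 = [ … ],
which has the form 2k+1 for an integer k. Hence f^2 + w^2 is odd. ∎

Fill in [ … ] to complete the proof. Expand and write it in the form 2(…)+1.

2(2t^2 + 2y^2 + 2y) + 1

Expanding: (2y + 1)^2 + (2t)^2 = 4t^2 + 4y^2 + 4y + 1.
Every term except the constant is even, so this is 2(2t^2 + 2y^2 + 2y) + 1,
and 2t^2 + 2y^2 + 2y ∈ ℤ gives the required form.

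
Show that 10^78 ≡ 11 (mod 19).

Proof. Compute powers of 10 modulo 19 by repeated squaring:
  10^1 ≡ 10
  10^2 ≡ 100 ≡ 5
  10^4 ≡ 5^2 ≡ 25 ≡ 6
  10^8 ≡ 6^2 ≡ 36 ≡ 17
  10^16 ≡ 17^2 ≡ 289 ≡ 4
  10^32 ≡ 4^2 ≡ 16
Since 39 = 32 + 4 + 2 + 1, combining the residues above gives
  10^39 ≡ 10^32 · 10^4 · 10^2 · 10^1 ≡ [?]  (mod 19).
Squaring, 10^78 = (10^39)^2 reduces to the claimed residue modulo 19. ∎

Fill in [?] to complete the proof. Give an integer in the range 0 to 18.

12

Multiply the listed residues: 16 · 6 · 5 · 10 = 96 → 480 → 4800.
Reducing modulo 19: 4800 = 252·19 + 12, so 10^39 ≡ 12.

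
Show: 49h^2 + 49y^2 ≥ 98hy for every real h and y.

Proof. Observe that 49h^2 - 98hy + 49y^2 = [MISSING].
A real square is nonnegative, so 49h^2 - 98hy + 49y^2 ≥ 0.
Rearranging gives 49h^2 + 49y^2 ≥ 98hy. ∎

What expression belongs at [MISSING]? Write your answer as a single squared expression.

49h^2 - 98hy + 49y^2 is a perfect-square trinomial: the outer terms are (7h)^2 and (7y)^2, and the cross term is -2·7h·7y.
So 49h^2 - 98hy + 49y^2 = (7h - 7y)^2 ≥ 0.

(7h - 7y)^2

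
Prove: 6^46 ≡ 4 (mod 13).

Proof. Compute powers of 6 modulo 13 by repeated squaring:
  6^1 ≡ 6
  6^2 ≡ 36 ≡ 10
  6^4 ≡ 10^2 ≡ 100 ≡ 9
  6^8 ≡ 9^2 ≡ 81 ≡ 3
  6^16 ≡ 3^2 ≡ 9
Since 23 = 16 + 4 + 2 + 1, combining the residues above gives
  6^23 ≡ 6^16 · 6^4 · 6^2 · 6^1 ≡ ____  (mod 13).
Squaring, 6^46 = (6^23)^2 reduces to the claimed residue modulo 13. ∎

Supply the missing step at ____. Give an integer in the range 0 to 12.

11

Multiply the listed residues: 9 · 9 · 10 · 6 = 81 → 810 → 4860.
Reducing modulo 13: 4860 = 373·13 + 11, so 6^23 ≡ 11.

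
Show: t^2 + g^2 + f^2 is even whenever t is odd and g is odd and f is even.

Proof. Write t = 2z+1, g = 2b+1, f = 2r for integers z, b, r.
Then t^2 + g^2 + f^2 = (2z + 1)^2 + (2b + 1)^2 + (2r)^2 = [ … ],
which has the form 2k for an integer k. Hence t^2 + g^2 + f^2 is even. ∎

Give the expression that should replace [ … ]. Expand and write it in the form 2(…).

2(2b^2 + 2b + 2r^2 + 2z^2 + 2z + 1)

(2z + 1)^2 + (2b + 1)^2 + (2r)^2 = 4b^2 + 4b + 4r^2 + 4z^2 + 4z + 2
= 2(2b^2 + 2b + 2r^2 + 2z^2 + 2z + 1).
Since 2b^2 + 2b + 2r^2 + 2z^2 + 2z + 1 is an integer, the sum of squares is of the form 2k for an integer k.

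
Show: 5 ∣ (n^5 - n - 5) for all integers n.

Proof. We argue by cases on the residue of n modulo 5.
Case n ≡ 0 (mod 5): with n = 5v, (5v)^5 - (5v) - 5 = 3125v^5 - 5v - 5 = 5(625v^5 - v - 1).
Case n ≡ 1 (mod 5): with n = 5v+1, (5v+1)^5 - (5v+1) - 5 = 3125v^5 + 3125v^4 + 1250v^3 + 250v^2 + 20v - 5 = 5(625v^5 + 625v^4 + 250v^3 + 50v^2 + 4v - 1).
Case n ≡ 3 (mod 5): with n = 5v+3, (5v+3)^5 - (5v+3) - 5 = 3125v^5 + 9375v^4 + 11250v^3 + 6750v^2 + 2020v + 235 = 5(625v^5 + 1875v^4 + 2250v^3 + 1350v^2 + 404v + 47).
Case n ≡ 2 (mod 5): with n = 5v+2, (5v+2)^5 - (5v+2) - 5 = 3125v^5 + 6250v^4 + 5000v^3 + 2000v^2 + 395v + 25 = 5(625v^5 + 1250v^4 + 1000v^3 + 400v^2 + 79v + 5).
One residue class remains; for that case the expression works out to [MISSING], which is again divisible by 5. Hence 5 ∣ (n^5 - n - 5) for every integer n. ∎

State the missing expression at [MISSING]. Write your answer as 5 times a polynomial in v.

The residues treated are {0, 1, 3, 2}, so the missing case is n ≡ 4 (mod 5); write n = 5v+4.
Then (5v+4)^5 - (5v+4) - 5 = 3125v^5 + 12500v^4 + 20000v^3 + 16000v^2 + 6395v + 1015 = 5(625v^5 + 2500v^4 + 4000v^3 + 3200v^2 + 1279v + 203).

5(625v^5 + 2500v^4 + 4000v^3 + 3200v^2 + 1279v + 203)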